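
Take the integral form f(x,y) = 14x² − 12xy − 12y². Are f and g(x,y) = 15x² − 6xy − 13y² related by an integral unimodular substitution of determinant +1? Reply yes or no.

D₁ = 816, D₂ = 816
river cycle of f (length 6): (-12, 12, 14), (14, 16, -10), (-10, 24, 6), (6, 24, -10), (-10, 16, 14), (14, 12, -12)
river cycle of g (length 8): (-13, 6, 15), (15, 24, -4), (-4, 24, 15), (15, 6, -13), (-13, 20, 8), (8, 28, -1), (-1, 28, 8), (8, 20, -13)
cycles differ ⇒ inequivalent

no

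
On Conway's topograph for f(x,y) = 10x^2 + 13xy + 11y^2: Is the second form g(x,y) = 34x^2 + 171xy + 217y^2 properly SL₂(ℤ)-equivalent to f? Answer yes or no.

D₁ = -271, D₂ = -271
f: translate: b→-7 (≡13 mod 20), so (10,13,11)→(10,-7,8)
f: flip: (10,-7,8)→(8,7,10)
f: reduced (well bottom): (8,7,10) with a≤c, −a<b≤a
g: translate: b→-33 (≡171 mod 68), so (34,171,217)→(34,-33,10)
g: flip: (34,-33,10)→(10,33,34)
g: translate: b→-7 (≡33 mod 20), so (10,33,34)→(10,-7,8)
g: flip: (10,-7,8)→(8,7,10)
g: reduced (well bottom): (8,7,10) with a≤c, −a<b≤a
reduced forms (8, 7, 10) vs (8, 7, 10) ⇒ equivalent

yes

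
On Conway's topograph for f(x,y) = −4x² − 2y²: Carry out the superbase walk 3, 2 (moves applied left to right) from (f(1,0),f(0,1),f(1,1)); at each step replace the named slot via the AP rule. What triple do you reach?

start (-4,-2,-6) = (f(1,0),f(0,1),f(1,1))
replace slot 3: 2·((-4)+(-2)) − (-6) = -6 → (-4,-2,-6)
replace slot 2: 2·((-4)+(-6)) − (-2) = -18 → (-4,-18,-6)

-4,-18,-6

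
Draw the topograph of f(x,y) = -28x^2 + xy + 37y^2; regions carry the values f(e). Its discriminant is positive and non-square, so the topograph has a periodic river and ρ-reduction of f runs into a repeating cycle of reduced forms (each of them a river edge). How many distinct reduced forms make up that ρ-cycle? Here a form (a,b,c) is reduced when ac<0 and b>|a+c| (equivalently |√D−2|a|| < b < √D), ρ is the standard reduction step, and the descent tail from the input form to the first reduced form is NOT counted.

D = 4145, ⌊√D⌋ = 64
descent: ρ → (37,-1,-28)
descent: ρ → (-28,57,8)  [lands on river]
river: ρ → (8,55,-35)
river: ρ → (-35,15,28)
river: ρ → (28,41,-22)
river: ρ → (-22,47,22)
river: ρ → (22,41,-28)
river: ρ → (-28,15,35)
river: ρ → (35,55,-8)
river: ρ → (-8,57,28)
river: ρ → (28,55,-10)
river: ρ → (-10,45,53)
river: ρ → (53,61,-2)
river: ρ → (-2,63,22)
river: ρ → (22,25,-40)
river: ρ → (-40,55,7)
river: ρ → (7,57,-32)
river: ρ → (-32,7,32)
river: ρ → (32,57,-7)
river: ρ → (-7,55,40)
river: ρ → (40,25,-22)
river: ρ → (-22,63,2)
river: ρ → (2,61,-53)
river: ρ → (-53,45,10)
river: ρ → (10,55,-28)
ρ-cycle length = 24 (tail of 2 descent steps not counted)

24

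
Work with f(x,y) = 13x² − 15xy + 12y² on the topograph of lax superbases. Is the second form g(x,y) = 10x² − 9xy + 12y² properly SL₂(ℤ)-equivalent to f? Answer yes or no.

D₁ = -399, D₂ = -399
f: translate: b→11 (≡-15 mod 26), so (13,-15,12)→(13,11,10)
f: flip: (13,11,10)→(10,-11,13)
f: translate: b→9 (≡-11 mod 20), so (10,-11,13)→(10,9,12)
f: reduced (well bottom): (10,9,12) with a≤c, −a<b≤a
g: reduced (well bottom): (10,-9,12) with a≤c, −a<b≤a
reduced forms (10, 9, 12) vs (10, -9, 12) ⇒ inequivalent

no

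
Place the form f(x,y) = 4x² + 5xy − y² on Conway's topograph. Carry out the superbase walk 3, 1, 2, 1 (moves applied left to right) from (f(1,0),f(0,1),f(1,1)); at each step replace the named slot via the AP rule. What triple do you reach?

start (4,-1,8) = (f(1,0),f(0,1),f(1,1))
replace slot 3: 2·(4+(-1)) − 8 = -2 → (4,-1,-2)
replace slot 1: 2·((-1)+(-2)) − 4 = -10 → (-10,-1,-2)
replace slot 2: 2·((-10)+(-2)) − (-1) = -23 → (-10,-23,-2)
replace slot 1: 2·((-23)+(-2)) − (-10) = -40 → (-40,-23,-2)

-40,-23,-2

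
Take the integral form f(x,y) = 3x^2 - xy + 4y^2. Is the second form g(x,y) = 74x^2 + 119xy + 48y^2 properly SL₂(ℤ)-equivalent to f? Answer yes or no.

D₁ = -47, D₂ = -47
f: reduced (well bottom): (3,-1,4) with a≤c, −a<b≤a
g: translate: b→-29 (≡119 mod 148), so (74,119,48)→(74,-29,3)
g: flip: (74,-29,3)→(3,29,74)
g: translate: b→-1 (≡29 mod 6), so (3,29,74)→(3,-1,4)
g: reduced (well bottom): (3,-1,4) with a≤c, −a<b≤a
reduced forms (3, -1, 4) vs (3, -1, 4) ⇒ equivalent

yes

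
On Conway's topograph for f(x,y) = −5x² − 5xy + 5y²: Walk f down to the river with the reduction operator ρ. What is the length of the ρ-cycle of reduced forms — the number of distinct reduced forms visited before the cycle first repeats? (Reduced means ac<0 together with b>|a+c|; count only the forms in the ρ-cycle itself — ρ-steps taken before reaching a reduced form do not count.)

D = 125, ⌊√D⌋ = 11
descent: ρ → (5,5,-5)  [lands on river]
river: ρ → (-5,5,5)
ρ-cycle length = 2 (tail of 1 descent step not counted)

2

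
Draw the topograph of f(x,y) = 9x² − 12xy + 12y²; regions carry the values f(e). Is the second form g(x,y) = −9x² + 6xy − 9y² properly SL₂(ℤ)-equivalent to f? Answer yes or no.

D₁ = -288, D₂ = -288
f: translate: b→6 (≡-12 mod 18), so (9,-12,12)→(9,6,9)
f: reduced (well bottom): (9,6,9) with a≤c, −a<b≤a
g is negative-definite; reduce −g:
−g: flip: (9,-6,9)→(9,6,9)
−g: reduced (well bottom): (9,6,9) with a≤c, −a<b≤a
flip sign back: reduced form of g is (-9,-6,-9)
reduced forms (9, 6, 9) vs (-9, -6, -9) ⇒ inequivalent

no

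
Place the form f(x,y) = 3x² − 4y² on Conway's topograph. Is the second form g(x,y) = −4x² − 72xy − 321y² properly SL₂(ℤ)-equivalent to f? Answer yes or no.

D₁ = 48, D₂ = 48
river cycle of f (length 2): (3, 6, -1), (-1, 6, 3)
river cycle of g (length 2): (3, 6, -1), (-1, 6, 3)
cycles coincide ⇒ equivalent

yes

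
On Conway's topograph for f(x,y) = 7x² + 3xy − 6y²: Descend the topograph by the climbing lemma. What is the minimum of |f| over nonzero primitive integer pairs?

river: ρ → (-6,9,4)
river: ρ → (4,7,-8)
river: ρ → (-8,9,3)
river: ρ → (3,9,-8)
river: ρ → (-8,7,4)
river: ρ → (4,9,-6)
river: ρ → (-6,3,7)
river: ρ → (7,11,-2)
river: ρ → (-2,13,1)
river: ρ → (1,13,-2)
river: ρ → (-2,11,7)
river: ρ → (7,3,-6)
closes: descent 0, river 12
min |a| on river = 1

1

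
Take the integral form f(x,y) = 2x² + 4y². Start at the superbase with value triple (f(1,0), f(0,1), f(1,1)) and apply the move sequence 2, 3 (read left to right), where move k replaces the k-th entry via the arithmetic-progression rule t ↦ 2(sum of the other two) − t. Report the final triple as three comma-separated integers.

start (2,4,6) = (f(1,0),f(0,1),f(1,1))
replace slot 2: 2·(2+6) − 4 = 12 → (2,12,6)
replace slot 3: 2·(2+12) − 6 = 22 → (2,12,22)

2,12,22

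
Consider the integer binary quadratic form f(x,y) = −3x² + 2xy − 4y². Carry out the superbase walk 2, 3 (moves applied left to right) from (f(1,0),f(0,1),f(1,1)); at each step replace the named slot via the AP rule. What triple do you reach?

start (-3,-4,-5) = (f(1,0),f(0,1),f(1,1))
replace slot 2: 2·((-3)+(-5)) − (-4) = -12 → (-3,-12,-5)
replace slot 3: 2·((-3)+(-12)) − (-5) = -25 → (-3,-12,-25)

-3,-12,-25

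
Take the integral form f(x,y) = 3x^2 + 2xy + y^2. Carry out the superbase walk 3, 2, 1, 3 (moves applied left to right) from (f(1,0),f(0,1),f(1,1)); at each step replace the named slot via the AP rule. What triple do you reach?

start (3,1,6) = (f(1,0),f(0,1),f(1,1))
replace slot 3: 2·(3+1) − 6 = 2 → (3,1,2)
replace slot 2: 2·(3+2) − 1 = 9 → (3,9,2)
replace slot 1: 2·(9+2) − 3 = 19 → (19,9,2)
replace slot 3: 2·(19+9) − 2 = 54 → (19,9,54)

19,9,54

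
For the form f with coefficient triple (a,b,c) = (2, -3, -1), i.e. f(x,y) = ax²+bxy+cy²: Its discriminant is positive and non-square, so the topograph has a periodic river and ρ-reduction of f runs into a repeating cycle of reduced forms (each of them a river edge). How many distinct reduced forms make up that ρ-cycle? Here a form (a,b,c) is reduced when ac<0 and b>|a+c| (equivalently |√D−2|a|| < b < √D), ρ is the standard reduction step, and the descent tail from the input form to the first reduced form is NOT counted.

D = 17, ⌊√D⌋ = 4
descent: ρ → (-1,3,2)  [lands on river]
river: ρ → (2,1,-2)
river: ρ → (-2,3,1)
river: ρ → (1,3,-2)
river: ρ → (-2,1,2)
river: ρ → (2,3,-1)
ρ-cycle length = 6 (tail of 1 descent step not counted)

6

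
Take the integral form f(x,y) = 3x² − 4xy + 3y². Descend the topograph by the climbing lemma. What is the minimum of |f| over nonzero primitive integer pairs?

translate: b→2 (≡-4 mod 6), so (3,-4,3)→(3,2,2)
flip: (3,2,2)→(2,-2,3)
translate: b→2 (≡-2 mod 4), so (2,-2,3)→(2,2,3)
reduced (well bottom): (2,2,3) with a≤c, −a<b≤a
well minimum = a = 2

2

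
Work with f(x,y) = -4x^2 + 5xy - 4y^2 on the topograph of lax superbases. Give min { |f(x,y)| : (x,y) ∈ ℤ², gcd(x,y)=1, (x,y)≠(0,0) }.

translate: b→3 (≡-5 mod 8), so (4,-5,4)→(4,3,3)
flip: (4,3,3)→(3,-3,4)
translate: b→3 (≡-3 mod 6), so (3,-3,4)→(3,3,4)
reduced (well bottom): (3,3,4) with a≤c, −a<b≤a
well minimum |f| = |-3| = 3 (negative-definite)

3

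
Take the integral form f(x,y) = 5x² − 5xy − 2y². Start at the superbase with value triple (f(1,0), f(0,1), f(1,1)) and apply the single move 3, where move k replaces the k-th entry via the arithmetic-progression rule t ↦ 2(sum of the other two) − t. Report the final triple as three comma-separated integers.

start (5,-2,-2) = (f(1,0),f(0,1),f(1,1))
replace slot 3: 2·(5+(-2)) − (-2) = 8 → (5,-2,8)

5,-2,8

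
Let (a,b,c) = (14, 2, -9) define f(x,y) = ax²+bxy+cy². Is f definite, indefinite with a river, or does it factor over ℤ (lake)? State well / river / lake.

D = b²−4ac = 2² − 4·14·(-9) = 508
D > 0 non-square ⇒ indefinite ⇒ periodic river

river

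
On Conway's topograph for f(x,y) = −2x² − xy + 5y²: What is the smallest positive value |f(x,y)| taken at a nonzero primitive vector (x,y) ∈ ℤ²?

descent: ρ → (5,1,-2)
descent: ρ → (-2,3,4)  [lands on river]
river: ρ → (4,5,-1)
river: ρ → (-1,5,4)
river: ρ → (4,3,-2)
river: ρ → (-2,5,2)
river: ρ → (2,3,-4)
river: ρ → (-4,5,1)
river: ρ → (1,5,-4)
river: ρ → (-4,3,2)
river: ρ → (2,5,-2)
closes: descent 2, river 10
min |a| on river = 1

1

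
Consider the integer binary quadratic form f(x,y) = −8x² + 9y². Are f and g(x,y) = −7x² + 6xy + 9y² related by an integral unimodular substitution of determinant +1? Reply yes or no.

D₁ = 288, D₂ = 288
river cycle of f (length 2): (-8, 16, 1), (1, 16, -8)
river cycle of g (length 6): (9, 12, -4), (-4, 12, 9), (9, 6, -7), (-7, 8, 8), (8, 8, -7), (-7, 6, 9)
cycles differ ⇒ inequivalent

no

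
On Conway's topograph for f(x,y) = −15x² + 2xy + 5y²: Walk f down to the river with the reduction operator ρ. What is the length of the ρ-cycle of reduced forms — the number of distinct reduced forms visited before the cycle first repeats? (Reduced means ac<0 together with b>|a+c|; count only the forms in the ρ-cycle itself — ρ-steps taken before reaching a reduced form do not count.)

D = 304, ⌊√D⌋ = 17
descent: ρ → (5,8,-12)  [lands on river]
river: ρ → (-12,16,1)
river: ρ → (1,16,-12)
river: ρ → (-12,8,5)
river: ρ → (5,12,-8)
river: ρ → (-8,4,9)
river: ρ → (9,14,-3)
river: ρ → (-3,16,4)
river: ρ → (4,16,-3)
river: ρ → (-3,14,9)
river: ρ → (9,4,-8)
river: ρ → (-8,12,5)
ρ-cycle length = 12 (tail of 1 descent step not counted)

12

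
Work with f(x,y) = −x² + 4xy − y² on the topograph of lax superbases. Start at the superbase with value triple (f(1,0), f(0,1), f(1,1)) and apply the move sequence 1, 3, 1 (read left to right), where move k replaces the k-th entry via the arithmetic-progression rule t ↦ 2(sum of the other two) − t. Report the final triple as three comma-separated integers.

start (-1,-1,2) = (f(1,0),f(0,1),f(1,1))
replace slot 1: 2·((-1)+2) − (-1) = 3 → (3,-1,2)
replace slot 3: 2·(3+(-1)) − 2 = 2 → (3,-1,2)
replace slot 1: 2·((-1)+2) − 3 = -1 → (-1,-1,2)

-1,-1,2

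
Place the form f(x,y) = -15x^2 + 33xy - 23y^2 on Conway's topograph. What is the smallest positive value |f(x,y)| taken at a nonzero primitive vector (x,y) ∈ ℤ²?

translate: b→-3 (≡-33 mod 30), so (15,-33,23)→(15,-3,5)
flip: (15,-3,5)→(5,3,15)
reduced (well bottom): (5,3,15) with a≤c, −a<b≤a
well minimum |f| = |-5| = 5 (negative-definite)

5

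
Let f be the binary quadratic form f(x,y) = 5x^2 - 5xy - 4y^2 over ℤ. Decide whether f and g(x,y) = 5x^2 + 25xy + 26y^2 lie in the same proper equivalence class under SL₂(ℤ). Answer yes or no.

D₁ = 105, D₂ = 105
river cycle of f (length 6): (-4, 5, 5), (5, 5, -4), (-4, 3, 6), (6, 9, -1), (-1, 9, 6), (6, 3, -4)
river cycle of g (length 6): (5, 5, -4), (-4, 3, 6), (6, 9, -1), (-1, 9, 6), (6, 3, -4), (-4, 5, 5)
cycles coincide ⇒ equivalent

yes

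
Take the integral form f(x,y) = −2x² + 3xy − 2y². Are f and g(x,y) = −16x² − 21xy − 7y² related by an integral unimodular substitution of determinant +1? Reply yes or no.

D₁ = -7, D₂ = -7
f is negative-definite; reduce −f:
−f: translate: b→1 (≡-3 mod 4), so (2,-3,2)→(2,1,1)
−f: flip: (2,1,1)→(1,-1,2)
−f: translate: b→1 (≡-1 mod 2), so (1,-1,2)→(1,1,2)
−f: reduced (well bottom): (1,1,2) with a≤c, −a<b≤a
flip sign back: reduced form of f is (-1,-1,-2)
g is negative-definite; reduce −g:
−g: translate: b→-11 (≡21 mod 32), so (16,21,7)→(16,-11,2)
−g: flip: (16,-11,2)→(2,11,16)
−g: translate: b→-1 (≡11 mod 4), so (2,11,16)→(2,-1,1)
−g: flip: (2,-1,1)→(1,1,2)
−g: reduced (well bottom): (1,1,2) with a≤c, −a<b≤a
flip sign back: reduced form of g is (-1,-1,-2)
reduced forms (-1, -1, -2) vs (-1, -1, -2) ⇒ equivalent

yes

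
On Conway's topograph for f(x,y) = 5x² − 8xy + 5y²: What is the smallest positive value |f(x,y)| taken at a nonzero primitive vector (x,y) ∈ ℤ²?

translate: b→2 (≡-8 mod 10), so (5,-8,5)→(5,2,2)
flip: (5,2,2)→(2,-2,5)
translate: b→2 (≡-2 mod 4), so (2,-2,5)→(2,2,5)
reduced (well bottom): (2,2,5) with a≤c, −a<b≤a
well minimum = a = 2

2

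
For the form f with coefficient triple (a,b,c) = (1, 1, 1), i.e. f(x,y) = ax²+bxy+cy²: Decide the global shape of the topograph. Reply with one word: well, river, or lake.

D = b²−4ac = 1² − 4·1·1 = -3
D < 0 ⇒ definite ⇒ every region one sign ⇒ single well

well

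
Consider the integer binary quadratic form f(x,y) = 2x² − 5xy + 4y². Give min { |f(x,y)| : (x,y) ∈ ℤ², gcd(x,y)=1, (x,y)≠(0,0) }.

translate: b→-1 (≡-5 mod 4), so (2,-5,4)→(2,-1,1)
flip: (2,-1,1)→(1,1,2)
reduced (well bottom): (1,1,2) with a≤c, −a<b≤a
well minimum = a = 1

1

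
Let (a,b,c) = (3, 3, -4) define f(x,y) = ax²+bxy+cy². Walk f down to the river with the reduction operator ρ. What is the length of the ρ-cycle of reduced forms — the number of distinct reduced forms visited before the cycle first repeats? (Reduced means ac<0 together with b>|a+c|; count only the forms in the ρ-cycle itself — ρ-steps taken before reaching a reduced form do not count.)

D = 57, ⌊√D⌋ = 7
river: ρ → (-4,5,2)
river: ρ → (2,7,-1)
river: ρ → (-1,7,2)
river: ρ → (2,5,-4)
river: ρ → (-4,3,3)
river: ρ → (3,3,-4)
ρ-cycle length = 6 (tail of 0 descent steps not counted)

6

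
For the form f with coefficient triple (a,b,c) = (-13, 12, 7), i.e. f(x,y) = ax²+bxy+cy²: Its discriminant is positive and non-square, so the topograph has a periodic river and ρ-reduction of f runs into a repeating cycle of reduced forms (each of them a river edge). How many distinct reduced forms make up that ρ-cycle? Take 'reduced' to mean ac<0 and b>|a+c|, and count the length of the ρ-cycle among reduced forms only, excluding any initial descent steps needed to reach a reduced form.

D = 508, ⌊√D⌋ = 22
river: ρ → (7,16,-9)
river: ρ → (-9,20,3)
river: ρ → (3,22,-2)
river: ρ → (-2,22,3)
river: ρ → (3,20,-9)
river: ρ → (-9,16,7)
river: ρ → (7,12,-13)
river: ρ → (-13,14,6)
river: ρ → (6,22,-1)
river: ρ → (-1,22,6)
river: ρ → (6,14,-13)
river: ρ → (-13,12,7)
ρ-cycle length = 12 (tail of 0 descent steps not counted)

12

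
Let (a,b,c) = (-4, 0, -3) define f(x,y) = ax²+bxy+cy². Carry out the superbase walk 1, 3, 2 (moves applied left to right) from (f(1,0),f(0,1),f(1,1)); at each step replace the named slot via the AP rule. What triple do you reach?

start (-4,-3,-7) = (f(1,0),f(0,1),f(1,1))
replace slot 1: 2·((-3)+(-7)) − (-4) = -16 → (-16,-3,-7)
replace slot 3: 2·((-16)+(-3)) − (-7) = -31 → (-16,-3,-31)
replace slot 2: 2·((-16)+(-31)) − (-3) = -91 → (-16,-91,-31)

-16,-91,-31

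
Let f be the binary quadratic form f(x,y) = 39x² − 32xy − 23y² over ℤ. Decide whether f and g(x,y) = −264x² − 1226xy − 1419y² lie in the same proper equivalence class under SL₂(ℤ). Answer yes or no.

D₁ = 4612, D₂ = 4612
river cycle of f (length 86): (-23, 32, 39), (39, 46, -16), (-16, 50, 33), (33, 16, -33), (-33, 50, 16), (16, 46, -39), (-39, 32, 23), (23, 60, -11), (-11, 50, 48), (48, 46, -13), … (76 more)
river cycle of g (length 86): (-23, 32, 39), (39, 46, -16), (-16, 50, 33), (33, 16, -33), (-33, 50, 16), (16, 46, -39), (-39, 32, 23), (23, 60, -11), (-11, 50, 48), (48, 46, -13), … (76 more)
cycles coincide ⇒ equivalent

yes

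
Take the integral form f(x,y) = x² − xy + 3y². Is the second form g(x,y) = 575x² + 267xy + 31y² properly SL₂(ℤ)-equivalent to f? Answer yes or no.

D₁ = -11, D₂ = -11
f: translate: b→1 (≡-1 mod 2), so (1,-1,3)→(1,1,3)
f: reduced (well bottom): (1,1,3) with a≤c, −a<b≤a
g: flip: (575,267,31)→(31,-267,575)
g: translate: b→-19 (≡-267 mod 62), so (31,-267,575)→(31,-19,3)
g: flip: (31,-19,3)→(3,19,31)
g: translate: b→1 (≡19 mod 6), so (3,19,31)→(3,1,1)
g: flip: (3,1,1)→(1,-1,3)
g: translate: b→1 (≡-1 mod 2), so (1,-1,3)→(1,1,3)
g: reduced (well bottom): (1,1,3) with a≤c, −a<b≤a
reduced forms (1, 1, 3) vs (1, 1, 3) ⇒ equivalent

yes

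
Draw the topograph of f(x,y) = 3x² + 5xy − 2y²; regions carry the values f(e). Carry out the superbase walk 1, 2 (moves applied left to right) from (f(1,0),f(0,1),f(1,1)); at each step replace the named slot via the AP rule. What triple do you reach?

start (3,-2,6) = (f(1,0),f(0,1),f(1,1))
replace slot 1: 2·((-2)+6) − 3 = 5 → (5,-2,6)
replace slot 2: 2·(5+6) − (-2) = 24 → (5,24,6)

5,24,6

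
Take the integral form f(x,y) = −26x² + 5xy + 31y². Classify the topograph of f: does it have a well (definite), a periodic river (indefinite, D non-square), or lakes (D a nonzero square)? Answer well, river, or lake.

D = b²−4ac = 5² − 4·(-26)·31 = 3249
D = 57² is a perfect square ⇒ form factors over ℤ ⇒ lakes

lake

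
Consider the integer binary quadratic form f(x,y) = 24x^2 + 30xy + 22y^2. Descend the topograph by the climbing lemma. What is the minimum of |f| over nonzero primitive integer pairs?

translate: b→-18 (≡30 mod 48), so (24,30,22)→(24,-18,16)
flip: (24,-18,16)→(16,18,24)
translate: b→-14 (≡18 mod 32), so (16,18,24)→(16,-14,22)
reduced (well bottom): (16,-14,22) with a≤c, −a<b≤a
well minimum = a = 16

16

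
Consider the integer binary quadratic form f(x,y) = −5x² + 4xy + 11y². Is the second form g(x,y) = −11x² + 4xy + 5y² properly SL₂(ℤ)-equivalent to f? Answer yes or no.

D₁ = 236, D₂ = 236
river cycle of f (length 6): (-5, 14, 2), (2, 14, -5), (-5, 6, 10), (10, 14, -1), (-1, 14, 10), (10, 6, -5)
river cycle of g (length 6): (5, 6, -10), (-10, 14, 1), (1, 14, -10), (-10, 6, 5), (5, 14, -2), (-2, 14, 5)
cycles differ ⇒ inequivalent

no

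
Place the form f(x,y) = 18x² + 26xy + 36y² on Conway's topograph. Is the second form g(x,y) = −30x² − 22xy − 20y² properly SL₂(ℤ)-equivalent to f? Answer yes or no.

D₁ = -1916, D₂ = -1916
f: translate: b→-10 (≡26 mod 36), so (18,26,36)→(18,-10,28)
f: reduced (well bottom): (18,-10,28) with a≤c, −a<b≤a
g is negative-definite; reduce −g:
−g: flip: (30,22,20)→(20,-22,30)
−g: translate: b→18 (≡-22 mod 40), so (20,-22,30)→(20,18,28)
−g: reduced (well bottom): (20,18,28) with a≤c, −a<b≤a
flip sign back: reduced form of g is (-20,-18,-28)
reduced forms (18, -10, 28) vs (-20, -18, -28) ⇒ inequivalent

no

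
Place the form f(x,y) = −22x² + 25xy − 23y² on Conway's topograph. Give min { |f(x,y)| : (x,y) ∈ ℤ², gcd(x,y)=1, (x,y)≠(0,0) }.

translate: b→19 (≡-25 mod 44), so (22,-25,23)→(22,19,20)
flip: (22,19,20)→(20,-19,22)
reduced (well bottom): (20,-19,22) with a≤c, −a<b≤a
well minimum |f| = |-20| = 20 (negative-definite)

20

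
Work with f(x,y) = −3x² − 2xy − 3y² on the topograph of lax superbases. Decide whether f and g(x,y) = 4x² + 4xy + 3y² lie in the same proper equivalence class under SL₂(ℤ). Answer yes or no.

D₁ = -32, D₂ = -32
f is negative-definite; reduce −f:
−f: reduced (well bottom): (3,2,3) with a≤c, −a<b≤a
flip sign back: reduced form of f is (-3,-2,-3)
g: flip: (4,4,3)→(3,-4,4)
g: translate: b→2 (≡-4 mod 6), so (3,-4,4)→(3,2,3)
g: reduced (well bottom): (3,2,3) with a≤c, −a<b≤a
reduced forms (-3, -2, -3) vs (3, 2, 3) ⇒ inequivalent

no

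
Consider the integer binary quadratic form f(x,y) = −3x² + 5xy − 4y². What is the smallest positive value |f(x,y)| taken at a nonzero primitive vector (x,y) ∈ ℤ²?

translate: b→1 (≡-5 mod 6), so (3,-5,4)→(3,1,2)
flip: (3,1,2)→(2,-1,3)
reduced (well bottom): (2,-1,3) with a≤c, −a<b≤a
well minimum |f| = |-2| = 2 (negative-definite)

2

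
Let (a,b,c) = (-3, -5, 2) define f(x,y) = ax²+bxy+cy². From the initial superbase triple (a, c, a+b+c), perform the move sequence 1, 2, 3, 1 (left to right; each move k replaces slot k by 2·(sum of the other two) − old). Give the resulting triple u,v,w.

start (-3,2,-6) = (f(1,0),f(0,1),f(1,1))
replace slot 1: 2·(2+(-6)) − (-3) = -5 → (-5,2,-6)
replace slot 2: 2·((-5)+(-6)) − 2 = -24 → (-5,-24,-6)
replace slot 3: 2·((-5)+(-24)) − (-6) = -52 → (-5,-24,-52)
replace slot 1: 2·((-24)+(-52)) − (-5) = -147 → (-147,-24,-52)

-147,-24,-52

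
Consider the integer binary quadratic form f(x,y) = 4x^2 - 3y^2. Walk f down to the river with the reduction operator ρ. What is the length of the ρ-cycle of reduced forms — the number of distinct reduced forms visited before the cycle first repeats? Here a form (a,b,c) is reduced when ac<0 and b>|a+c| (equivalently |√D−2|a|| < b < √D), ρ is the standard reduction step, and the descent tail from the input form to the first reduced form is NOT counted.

D = 48, ⌊√D⌋ = 6
descent: ρ → (-3,6,1)  [lands on river]
river: ρ → (1,6,-3)
ρ-cycle length = 2 (tail of 1 descent step not counted)

2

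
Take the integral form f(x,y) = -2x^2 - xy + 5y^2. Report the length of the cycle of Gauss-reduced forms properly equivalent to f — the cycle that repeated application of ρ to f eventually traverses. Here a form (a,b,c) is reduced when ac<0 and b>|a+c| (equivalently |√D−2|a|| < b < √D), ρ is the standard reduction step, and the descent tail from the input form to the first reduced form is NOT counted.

D = 41, ⌊√D⌋ = 6
descent: ρ → (5,1,-2)
descent: ρ → (-2,3,4)  [lands on river]
river: ρ → (4,5,-1)
river: ρ → (-1,5,4)
river: ρ → (4,3,-2)
river: ρ → (-2,5,2)
river: ρ → (2,3,-4)
river: ρ → (-4,5,1)
river: ρ → (1,5,-4)
river: ρ → (-4,3,2)
river: ρ → (2,5,-2)
ρ-cycle length = 10 (tail of 2 descent steps not counted)

10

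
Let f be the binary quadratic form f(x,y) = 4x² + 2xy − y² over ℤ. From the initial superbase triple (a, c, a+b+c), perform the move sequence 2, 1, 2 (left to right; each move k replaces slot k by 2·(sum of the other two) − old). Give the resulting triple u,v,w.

start (4,-1,5) = (f(1,0),f(0,1),f(1,1))
replace slot 2: 2·(4+5) − (-1) = 19 → (4,19,5)
replace slot 1: 2·(19+5) − 4 = 44 → (44,19,5)
replace slot 2: 2·(44+5) − 19 = 79 → (44,79,5)

44,79,5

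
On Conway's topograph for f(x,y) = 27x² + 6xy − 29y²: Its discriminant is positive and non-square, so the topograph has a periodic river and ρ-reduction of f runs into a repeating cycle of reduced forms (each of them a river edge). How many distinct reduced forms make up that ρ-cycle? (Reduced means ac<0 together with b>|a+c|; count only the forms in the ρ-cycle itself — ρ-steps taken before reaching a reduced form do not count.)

D = 3168, ⌊√D⌋ = 56
river: ρ → (-29,52,4)
river: ρ → (4,52,-29)
river: ρ → (-29,6,27)
river: ρ → (27,48,-8)
river: ρ → (-8,48,27)
river: ρ → (27,6,-29)
ρ-cycle length = 6 (tail of 0 descent steps not counted)

6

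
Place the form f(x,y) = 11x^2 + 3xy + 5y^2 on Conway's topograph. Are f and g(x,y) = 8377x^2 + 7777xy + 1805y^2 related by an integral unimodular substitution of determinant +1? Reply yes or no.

D₁ = -211, D₂ = -211
f: flip: (11,3,5)→(5,-3,11)
f: reduced (well bottom): (5,-3,11) with a≤c, −a<b≤a
g: flip: (8377,7777,1805)→(1805,-7777,8377)
g: translate: b→-557 (≡-7777 mod 3610), so (1805,-7777,8377)→(1805,-557,43)
g: flip: (1805,-557,43)→(43,557,1805)
g: translate: b→41 (≡557 mod 86), so (43,557,1805)→(43,41,11)
g: flip: (43,41,11)→(11,-41,43)
g: translate: b→3 (≡-41 mod 22), so (11,-41,43)→(11,3,5)
g: flip: (11,3,5)→(5,-3,11)
g: reduced (well bottom): (5,-3,11) with a≤c, −a<b≤a
reduced forms (5, -3, 11) vs (5, -3, 11) ⇒ equivalent

yes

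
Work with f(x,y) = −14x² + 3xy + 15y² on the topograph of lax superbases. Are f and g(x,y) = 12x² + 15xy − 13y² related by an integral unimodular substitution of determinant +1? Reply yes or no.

D₁ = 849, D₂ = 849
river cycle of f (length 34): (15, 27, -2), (-2, 29, 1), (1, 29, -2), (-2, 27, 15), (15, 3, -14), (-14, 25, 4), (4, 23, -20), (-20, 17, 7), (7, 25, -8), (-8, 23, 10), … (24 more)
river cycle of g (length 34): (-13, 11, 14), (14, 17, -10), (-10, 23, 8), (8, 25, -7), (-7, 17, 20), (20, 23, -4), (-4, 25, 14), (14, 3, -15), (-15, 27, 2), (2, 29, -1), … (24 more)
cycles differ ⇒ inequivalent

no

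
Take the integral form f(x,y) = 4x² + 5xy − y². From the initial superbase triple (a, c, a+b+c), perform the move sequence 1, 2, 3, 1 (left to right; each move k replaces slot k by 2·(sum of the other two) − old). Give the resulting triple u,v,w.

start (4,-1,8) = (f(1,0),f(0,1),f(1,1))
replace slot 1: 2·((-1)+8) − 4 = 10 → (10,-1,8)
replace slot 2: 2·(10+8) − (-1) = 37 → (10,37,8)
replace slot 3: 2·(10+37) − 8 = 86 → (10,37,86)
replace slot 1: 2·(37+86) − 10 = 236 → (236,37,86)

236,37,86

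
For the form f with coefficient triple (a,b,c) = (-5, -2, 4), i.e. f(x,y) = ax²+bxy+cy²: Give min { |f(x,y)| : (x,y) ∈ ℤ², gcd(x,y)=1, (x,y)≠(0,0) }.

descent: ρ → (4,2,-5)  [lands on river]
river: ρ → (-5,8,1)
river: ρ → (1,8,-5)
river: ρ → (-5,2,4)
river: ρ → (4,6,-3)
river: ρ → (-3,6,4)
closes: descent 1, river 6
min |a| on river = 1

1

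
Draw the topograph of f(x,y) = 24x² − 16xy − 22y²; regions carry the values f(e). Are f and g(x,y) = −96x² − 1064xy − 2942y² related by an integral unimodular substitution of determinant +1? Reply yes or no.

D₁ = 2368, D₂ = 2368
river cycle of f (length 6): (-22, 16, 24), (24, 32, -14), (-14, 24, 32), (32, 40, -6), (-6, 44, 18), (18, 28, -22)
river cycle of g (length 6): (-14, 24, 32), (32, 40, -6), (-6, 44, 18), (18, 28, -22), (-22, 16, 24), (24, 32, -14)
cycles coincide ⇒ equivalent

yes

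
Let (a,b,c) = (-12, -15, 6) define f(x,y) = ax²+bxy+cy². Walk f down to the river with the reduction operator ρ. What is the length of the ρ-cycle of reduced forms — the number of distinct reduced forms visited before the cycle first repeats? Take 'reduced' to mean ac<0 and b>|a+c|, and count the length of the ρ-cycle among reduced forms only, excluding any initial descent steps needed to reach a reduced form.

D = 513, ⌊√D⌋ = 22
descent: ρ → (6,15,-12)  [lands on river]
river: ρ → (-12,9,9)
river: ρ → (9,9,-12)
river: ρ → (-12,15,6)
river: ρ → (6,21,-3)
river: ρ → (-3,21,6)
ρ-cycle length = 6 (tail of 1 descent step not counted)

6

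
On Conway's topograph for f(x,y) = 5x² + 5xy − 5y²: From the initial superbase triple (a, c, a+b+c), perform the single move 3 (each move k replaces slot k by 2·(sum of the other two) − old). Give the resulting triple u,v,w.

start (5,-5,5) = (f(1,0),f(0,1),f(1,1))
replace slot 3: 2·(5+(-5)) − 5 = -5 → (5,-5,-5)

5,-5,-5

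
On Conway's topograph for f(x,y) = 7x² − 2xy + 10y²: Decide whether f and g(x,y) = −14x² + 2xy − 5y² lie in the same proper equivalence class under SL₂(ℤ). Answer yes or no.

D₁ = -276, D₂ = -276
f: reduced (well bottom): (7,-2,10) with a≤c, −a<b≤a
g is negative-definite; reduce −g:
−g: flip: (14,-2,5)→(5,2,14)
−g: reduced (well bottom): (5,2,14) with a≤c, −a<b≤a
flip sign back: reduced form of g is (-5,-2,-14)
reduced forms (7, -2, 10) vs (-5, -2, -14) ⇒ inequivalent

no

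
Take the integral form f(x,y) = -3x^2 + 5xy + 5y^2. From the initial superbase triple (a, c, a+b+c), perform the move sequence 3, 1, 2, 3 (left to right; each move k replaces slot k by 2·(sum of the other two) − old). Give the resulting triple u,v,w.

start (-3,5,7) = (f(1,0),f(0,1),f(1,1))
replace slot 3: 2·((-3)+5) − 7 = -3 → (-3,5,-3)
replace slot 1: 2·(5+(-3)) − (-3) = 7 → (7,5,-3)
replace slot 2: 2·(7+(-3)) − 5 = 3 → (7,3,-3)
replace slot 3: 2·(7+3) − (-3) = 23 → (7,3,23)

7,3,23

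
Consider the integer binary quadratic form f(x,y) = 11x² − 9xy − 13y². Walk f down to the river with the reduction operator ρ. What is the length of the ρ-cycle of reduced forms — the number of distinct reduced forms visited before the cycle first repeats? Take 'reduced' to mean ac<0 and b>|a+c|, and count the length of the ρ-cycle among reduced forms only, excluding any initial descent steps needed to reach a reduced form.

D = 653, ⌊√D⌋ = 25
descent: ρ → (-13,9,11)  [lands on river]
river: ρ → (11,13,-11)
river: ρ → (-11,9,13)
river: ρ → (13,17,-7)
river: ρ → (-7,25,1)
river: ρ → (1,25,-7)
river: ρ → (-7,17,13)
river: ρ → (13,9,-11)
river: ρ → (-11,13,11)
river: ρ → (11,9,-13)
river: ρ → (-13,17,7)
river: ρ → (7,25,-1)
river: ρ → (-1,25,7)
river: ρ → (7,17,-13)
ρ-cycle length = 14 (tail of 1 descent step not counted)

14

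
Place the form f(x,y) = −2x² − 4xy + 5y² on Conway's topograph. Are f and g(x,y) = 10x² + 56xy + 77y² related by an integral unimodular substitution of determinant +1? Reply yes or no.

D₁ = 56, D₂ = 56
river cycle of f (length 4): (5, 4, -2), (-2, 4, 5), (5, 6, -1), (-1, 6, 5)
river cycle of g (length 4): (-1, 6, 5), (5, 4, -2), (-2, 4, 5), (5, 6, -1)
cycles coincide ⇒ equivalent

yes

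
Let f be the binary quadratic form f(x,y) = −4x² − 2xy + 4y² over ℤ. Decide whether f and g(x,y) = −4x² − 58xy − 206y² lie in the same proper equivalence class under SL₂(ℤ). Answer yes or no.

D₁ = 68, D₂ = 68
river cycle of f (length 6): (4, 2, -4), (-4, 6, 2), (2, 6, -4), (-4, 2, 4), (4, 6, -2), (-2, 6, 4)
river cycle of g (length 6): (-4, 6, 2), (2, 6, -4), (-4, 2, 4), (4, 6, -2), (-2, 6, 4), (4, 2, -4)
cycles coincide ⇒ equivalent

yes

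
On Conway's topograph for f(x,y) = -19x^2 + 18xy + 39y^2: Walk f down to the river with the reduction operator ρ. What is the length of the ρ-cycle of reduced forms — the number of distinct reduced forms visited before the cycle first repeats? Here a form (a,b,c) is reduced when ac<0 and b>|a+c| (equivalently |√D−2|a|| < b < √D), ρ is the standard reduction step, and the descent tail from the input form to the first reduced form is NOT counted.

D = 3288, ⌊√D⌋ = 57
descent: ρ → (39,-18,-19)
descent: ρ → (-19,56,2)  [lands on river]
river: ρ → (2,56,-19)
river: ρ → (-19,20,38)
river: ρ → (38,56,-1)
river: ρ → (-1,56,38)
river: ρ → (38,20,-19)
ρ-cycle length = 6 (tail of 2 descent steps not counted)

6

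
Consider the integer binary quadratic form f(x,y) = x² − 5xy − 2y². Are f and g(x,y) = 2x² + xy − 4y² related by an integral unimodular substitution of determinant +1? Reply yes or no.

D₁ = 33, D₂ = 33
river cycle of f (length 4): (-2, 5, 1), (1, 5, -2), (-2, 3, 3), (3, 3, -2)
river cycle of g (length 4): (2, 5, -1), (-1, 5, 2), (2, 3, -3), (-3, 3, 2)
cycles differ ⇒ inequivalent

no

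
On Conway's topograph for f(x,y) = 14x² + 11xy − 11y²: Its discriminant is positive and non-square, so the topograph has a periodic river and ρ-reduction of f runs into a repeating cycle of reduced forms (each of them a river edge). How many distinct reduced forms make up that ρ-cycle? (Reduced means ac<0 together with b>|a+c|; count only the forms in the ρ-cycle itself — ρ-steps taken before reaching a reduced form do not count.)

D = 737, ⌊√D⌋ = 27
river: ρ → (-11,11,14)
river: ρ → (14,17,-8)
river: ρ → (-8,15,16)
river: ρ → (16,17,-7)
river: ρ → (-7,25,4)
river: ρ → (4,23,-13)
river: ρ → (-13,3,14)
river: ρ → (14,25,-2)
river: ρ → (-2,27,1)
river: ρ → (1,27,-2)
river: ρ → (-2,25,14)
river: ρ → (14,3,-13)
river: ρ → (-13,23,4)
river: ρ → (4,25,-7)
river: ρ → (-7,17,16)
river: ρ → (16,15,-8)
river: ρ → (-8,17,14)
river: ρ → (14,11,-11)
ρ-cycle length = 18 (tail of 0 descent steps not counted)

18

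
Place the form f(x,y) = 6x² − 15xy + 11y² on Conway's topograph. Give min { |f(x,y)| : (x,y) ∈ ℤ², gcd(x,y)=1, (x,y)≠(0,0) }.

translate: b→-3 (≡-15 mod 12), so (6,-15,11)→(6,-3,2)
flip: (6,-3,2)→(2,3,6)
translate: b→-1 (≡3 mod 4), so (2,3,6)→(2,-1,5)
reduced (well bottom): (2,-1,5) with a≤c, −a<b≤a
well minimum = a = 2

2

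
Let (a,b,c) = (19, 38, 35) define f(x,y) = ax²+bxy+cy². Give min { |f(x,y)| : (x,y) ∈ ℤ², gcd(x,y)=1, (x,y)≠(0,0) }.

translate: b→0 (≡38 mod 38), so (19,38,35)→(19,0,16)
flip: (19,0,16)→(16,0,19)
reduced (well bottom): (16,0,19) with a≤c, −a<b≤a
well minimum = a = 16

16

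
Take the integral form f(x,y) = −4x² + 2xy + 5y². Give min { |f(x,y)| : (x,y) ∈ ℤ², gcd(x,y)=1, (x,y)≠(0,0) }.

river: ρ → (5,8,-1)
river: ρ → (-1,8,5)
river: ρ → (5,2,-4)
river: ρ → (-4,6,3)
river: ρ → (3,6,-4)
river: ρ → (-4,2,5)
closes: descent 0, river 6
min |a| on river = 1

1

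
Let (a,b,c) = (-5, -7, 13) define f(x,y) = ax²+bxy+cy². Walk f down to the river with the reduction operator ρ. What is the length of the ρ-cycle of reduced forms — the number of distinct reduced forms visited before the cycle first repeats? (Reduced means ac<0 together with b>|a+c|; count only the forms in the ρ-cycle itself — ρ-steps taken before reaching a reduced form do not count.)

D = 309, ⌊√D⌋ = 17
descent: ρ → (13,7,-5)
descent: ρ → (-5,13,7)  [lands on river]
river: ρ → (7,15,-3)
river: ρ → (-3,15,7)
river: ρ → (7,13,-5)
river: ρ → (-5,17,1)
river: ρ → (1,17,-5)
ρ-cycle length = 6 (tail of 2 descent steps not counted)

6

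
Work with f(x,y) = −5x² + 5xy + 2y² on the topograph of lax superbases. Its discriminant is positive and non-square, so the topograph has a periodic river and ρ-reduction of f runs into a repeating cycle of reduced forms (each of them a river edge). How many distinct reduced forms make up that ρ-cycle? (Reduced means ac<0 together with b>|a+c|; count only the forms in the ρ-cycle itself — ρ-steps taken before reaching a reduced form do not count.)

D = 65, ⌊√D⌋ = 8
river: ρ → (2,7,-2)
river: ρ → (-2,5,5)
river: ρ → (5,5,-2)
river: ρ → (-2,7,2)
river: ρ → (2,5,-5)
river: ρ → (-5,5,2)
ρ-cycle length = 6 (tail of 0 descent steps not counted)

6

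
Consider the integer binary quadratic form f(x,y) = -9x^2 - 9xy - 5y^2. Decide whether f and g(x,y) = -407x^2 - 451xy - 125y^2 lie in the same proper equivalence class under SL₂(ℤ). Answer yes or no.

D₁ = -99, D₂ = -99
f is negative-definite; reduce −f:
−f: flip: (9,9,5)→(5,-9,9)
−f: translate: b→1 (≡-9 mod 10), so (5,-9,9)→(5,1,5)
−f: reduced (well bottom): (5,1,5) with a≤c, −a<b≤a
flip sign back: reduced form of f is (-5,-1,-5)
g is negative-definite; reduce −g:
−g: translate: b→-363 (≡451 mod 814), so (407,451,125)→(407,-363,81)
−g: flip: (407,-363,81)→(81,363,407)
−g: translate: b→39 (≡363 mod 162), so (81,363,407)→(81,39,5)
−g: flip: (81,39,5)→(5,-39,81)
−g: translate: b→1 (≡-39 mod 10), so (5,-39,81)→(5,1,5)
−g: reduced (well bottom): (5,1,5) with a≤c, −a<b≤a
flip sign back: reduced form of g is (-5,-1,-5)
reduced forms (-5, -1, -5) vs (-5, -1, -5) ⇒ equivalent

yes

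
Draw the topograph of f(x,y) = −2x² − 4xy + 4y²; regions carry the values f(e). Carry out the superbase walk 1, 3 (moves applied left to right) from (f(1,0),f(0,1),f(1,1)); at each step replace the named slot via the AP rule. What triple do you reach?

start (-2,4,-2) = (f(1,0),f(0,1),f(1,1))
replace slot 1: 2·(4+(-2)) − (-2) = 6 → (6,4,-2)
replace slot 3: 2·(6+4) − (-2) = 22 → (6,4,22)

6,4,22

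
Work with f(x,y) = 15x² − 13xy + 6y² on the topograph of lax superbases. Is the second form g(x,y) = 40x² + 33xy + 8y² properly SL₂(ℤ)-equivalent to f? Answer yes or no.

D₁ = -191, D₂ = -191
f: flip: (15,-13,6)→(6,13,15)
f: translate: b→1 (≡13 mod 12), so (6,13,15)→(6,1,8)
f: reduced (well bottom): (6,1,8) with a≤c, −a<b≤a
g: flip: (40,33,8)→(8,-33,40)
g: translate: b→-1 (≡-33 mod 16), so (8,-33,40)→(8,-1,6)
g: flip: (8,-1,6)→(6,1,8)
g: reduced (well bottom): (6,1,8) with a≤c, −a<b≤a
reduced forms (6, 1, 8) vs (6, 1, 8) ⇒ equivalent

yes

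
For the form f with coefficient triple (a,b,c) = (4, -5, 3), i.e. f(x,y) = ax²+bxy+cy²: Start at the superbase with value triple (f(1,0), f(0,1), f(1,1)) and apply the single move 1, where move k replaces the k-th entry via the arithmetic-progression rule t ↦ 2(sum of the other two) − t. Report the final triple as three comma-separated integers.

start (4,3,2) = (f(1,0),f(0,1),f(1,1))
replace slot 1: 2·(3+2) − 4 = 6 → (6,3,2)

6,3,2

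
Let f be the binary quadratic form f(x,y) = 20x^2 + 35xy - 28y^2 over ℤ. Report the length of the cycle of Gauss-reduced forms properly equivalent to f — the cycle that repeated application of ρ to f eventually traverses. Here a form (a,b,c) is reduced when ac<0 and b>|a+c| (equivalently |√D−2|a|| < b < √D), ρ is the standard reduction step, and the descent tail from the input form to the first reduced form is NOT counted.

D = 3465, ⌊√D⌋ = 58
river: ρ → (-28,21,27)
river: ρ → (27,33,-22)
river: ρ → (-22,55,5)
river: ρ → (5,55,-22)
river: ρ → (-22,33,27)
river: ρ → (27,21,-28)
river: ρ → (-28,35,20)
river: ρ → (20,45,-18)
river: ρ → (-18,27,38)
river: ρ → (38,49,-7)
river: ρ → (-7,49,38)
river: ρ → (38,27,-18)
river: ρ → (-18,45,20)
river: ρ → (20,35,-28)
ρ-cycle length = 14 (tail of 0 descent steps not counted)

14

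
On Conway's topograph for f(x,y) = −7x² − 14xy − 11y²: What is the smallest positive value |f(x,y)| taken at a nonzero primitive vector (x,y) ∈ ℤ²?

translate: b→0 (≡14 mod 14), so (7,14,11)→(7,0,4)
flip: (7,0,4)→(4,0,7)
reduced (well bottom): (4,0,7) with a≤c, −a<b≤a
well minimum |f| = |-4| = 4 (negative-definite)

4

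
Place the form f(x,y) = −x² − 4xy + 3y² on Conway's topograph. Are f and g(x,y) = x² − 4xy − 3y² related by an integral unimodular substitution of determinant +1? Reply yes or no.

D₁ = 28, D₂ = 28
river cycle of f (length 4): (3, 4, -1), (-1, 4, 3), (3, 2, -2), (-2, 2, 3)
river cycle of g (length 4): (-3, 4, 1), (1, 4, -3), (-3, 2, 2), (2, 2, -3)
cycles differ ⇒ inequivalent

no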